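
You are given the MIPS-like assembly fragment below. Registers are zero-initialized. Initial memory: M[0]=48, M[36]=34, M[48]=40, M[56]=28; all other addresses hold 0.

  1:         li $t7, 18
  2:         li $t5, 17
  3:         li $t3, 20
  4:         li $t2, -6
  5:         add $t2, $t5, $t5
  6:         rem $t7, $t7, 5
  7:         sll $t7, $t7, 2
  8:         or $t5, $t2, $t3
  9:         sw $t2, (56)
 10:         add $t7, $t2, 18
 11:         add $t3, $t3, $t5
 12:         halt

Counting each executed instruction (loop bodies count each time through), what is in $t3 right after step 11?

$t7=18
$t5=17
$t3=20
$t2=-6
$t2=17+17=34
$t7=18%5=3
$t7=3<<2=12
$t5=34|20=54
sw $t2, (56) → M[56]=34
$t7=34+18=52
$t3=20+54=74
After step 11: $t3 = 74.

74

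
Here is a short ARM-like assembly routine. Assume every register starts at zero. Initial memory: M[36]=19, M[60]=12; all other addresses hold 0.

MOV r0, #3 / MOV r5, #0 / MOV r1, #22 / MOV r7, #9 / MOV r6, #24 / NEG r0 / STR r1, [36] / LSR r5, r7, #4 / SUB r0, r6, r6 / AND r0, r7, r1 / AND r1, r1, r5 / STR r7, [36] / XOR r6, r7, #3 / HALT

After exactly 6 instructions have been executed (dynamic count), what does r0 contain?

MOV r0, #3 → r0=3
MOV r5, #0 → r5=0
MOV r1, #22 → r1=22
MOV r7, #9 → r7=9
MOV r6, #24 → r6=24
NEG r0 → r0=-(3)=-3
After step 6: r0 = -3.

-3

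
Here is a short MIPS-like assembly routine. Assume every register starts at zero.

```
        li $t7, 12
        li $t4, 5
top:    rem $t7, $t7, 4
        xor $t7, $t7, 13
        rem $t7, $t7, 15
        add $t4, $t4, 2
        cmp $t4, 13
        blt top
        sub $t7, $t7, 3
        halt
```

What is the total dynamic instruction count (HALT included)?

28

li $t7, 12 → $t7=12
li $t4, 5 → $t4=5
rem $t7, $t7, 4 → $t7=12%4=0
xor $t7, $t7, 13 → $t7=0^13=13
rem $t7, $t7, 15 → $t7=13%15=13
add $t4, $t4, 2 → $t4=5+2=7
cmp $t4, 13  (cmp 7,13)
blt top: taken
rem $t7, $t7, 4 → $t7=13%4=1
xor $t7, $t7, 13 → $t7=1^13=12
rem $t7, $t7, 15 → $t7=12%15=12
add $t4, $t4, 2 → $t4=7+2=9
cmp $t4, 13  (cmp 9,13)
blt top: taken
rem $t7, $t7, 4 → $t7=12%4=0
xor $t7, $t7, 13 → $t7=0^13=13
rem $t7, $t7, 15 → $t7=13%15=13
add $t4, $t4, 2 → $t4=9+2=11
cmp $t4, 13  (cmp 11,13)
blt top: taken
rem $t7, $t7, 4 → $t7=13%4=1
xor $t7, $t7, 13 → $t7=1^13=12
rem $t7, $t7, 15 → $t7=12%15=12
add $t4, $t4, 2 → $t4=11+2=13
cmp $t4, 13  (cmp 13,13)
blt top: not taken
sub $t7, $t7, 3 → $t7=12-3=9
halt.
Total executed instructions: 28.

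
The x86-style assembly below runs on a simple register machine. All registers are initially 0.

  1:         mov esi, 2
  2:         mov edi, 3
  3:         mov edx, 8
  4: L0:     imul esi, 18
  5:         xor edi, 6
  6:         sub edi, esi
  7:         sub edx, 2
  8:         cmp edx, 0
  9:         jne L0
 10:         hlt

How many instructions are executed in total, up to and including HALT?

28

mov esi, 2 → esi=2
mov edi, 3 → edi=3
mov edx, 8 → edx=8
imul esi, 18 → esi=2*18=36
xor edi, 6 → edi=3^6=5
sub edi, esi → edi=5-36=-31
sub edx, 2 → edx=8-2=6
cmp edx, 0  (cmp 6,0)
jne L0: taken
imul esi, 18 → esi=36*18=648
xor edi, 6 → edi=(-31)^6=-25
sub edi, esi → edi=(-25)-648=-673
sub edx, 2 → edx=6-2=4
cmp edx, 0  (cmp 4,0)
jne L0: taken
imul esi, 18 → esi=648*18=11664
xor edi, 6 → edi=(-673)^6=-679
sub edi, esi → edi=(-679)-11664=-12343
sub edx, 2 → edx=4-2=2
cmp edx, 0  (cmp 2,0)
jne L0: taken
imul esi, 18 → esi=11664*18=209952
xor edi, 6 → edi=(-12343)^6=-12337
sub edi, esi → edi=(-12337)-209952=-222289
sub edx, 2 → edx=2-2=0
cmp edx, 0  (cmp 0,0)
jne L0: not taken
halt.
Total executed instructions: 28.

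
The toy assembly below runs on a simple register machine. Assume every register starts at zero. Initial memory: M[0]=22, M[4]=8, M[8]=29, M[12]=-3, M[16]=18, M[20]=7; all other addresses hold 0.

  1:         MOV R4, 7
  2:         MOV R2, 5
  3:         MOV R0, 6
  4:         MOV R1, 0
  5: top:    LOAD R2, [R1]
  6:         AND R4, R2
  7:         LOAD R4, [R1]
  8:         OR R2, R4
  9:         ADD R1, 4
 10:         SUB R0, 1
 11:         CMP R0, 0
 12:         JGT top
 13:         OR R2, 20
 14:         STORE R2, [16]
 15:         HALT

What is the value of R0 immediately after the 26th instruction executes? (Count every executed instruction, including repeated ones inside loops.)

after MOV R4, 7: R4=7
after MOV R2, 5: R2=5
after MOV R0, 6: R0=6
after MOV R1, 0: R1=0
after LOAD R2, [R1]: R2=M[0]=22
after AND R4, R2: R4=7&22=6
after LOAD R4, [R1]: R4=M[0]=22
after OR R2, R4: R2=22|22=22
after ADD R1, 4: R1=0+4=4
after SUB R0, 1: R0=6-1=5
CMP R0, 0  (cmp 5,0)
JGT top: taken
after LOAD R2, [R1]: R2=M[4]=8
after AND R4, R2: R4=22&8=0
after LOAD R4, [R1]: R4=M[4]=8
after OR R2, R4: R2=8|8=8
after ADD R1, 4: R1=4+4=8
after SUB R0, 1: R0=5-1=4
CMP R0, 0  (cmp 4,0)
JGT top: taken
after LOAD R2, [R1]: R2=M[8]=29
after AND R4, R2: R4=8&29=8
after LOAD R4, [R1]: R4=M[8]=29
after OR R2, R4: R2=29|29=29
after ADD R1, 4: R1=8+4=12
after SUB R0, 1: R0=4-1=3
After step 26: R0 = 3.

3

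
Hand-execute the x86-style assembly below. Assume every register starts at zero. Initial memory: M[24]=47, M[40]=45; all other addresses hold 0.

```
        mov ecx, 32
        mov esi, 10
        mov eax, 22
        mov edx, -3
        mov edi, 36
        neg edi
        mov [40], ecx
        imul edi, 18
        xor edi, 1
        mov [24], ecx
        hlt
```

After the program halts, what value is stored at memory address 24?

after mov ecx, 32: ecx=32
after mov esi, 10: esi=10
after mov eax, 22: eax=22
after mov edx, -3: edx=-3
after mov edi, 36: edi=36
after neg edi: edi=-(36)=-36
mov [40], ecx → M[40]=32
after imul edi, 18: edi=(-36)*18=-648
after xor edi, 1: edi=(-648)^1=-647
mov [24], ecx → M[24]=32
halt.

32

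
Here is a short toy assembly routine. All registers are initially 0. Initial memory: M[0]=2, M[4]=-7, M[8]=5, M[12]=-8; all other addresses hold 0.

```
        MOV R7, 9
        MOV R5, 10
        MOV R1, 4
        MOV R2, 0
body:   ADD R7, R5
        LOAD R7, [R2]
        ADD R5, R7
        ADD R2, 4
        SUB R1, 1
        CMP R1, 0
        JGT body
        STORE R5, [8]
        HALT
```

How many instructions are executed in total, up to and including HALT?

R7=9
R5=10
R1=4
R2=0
R7=9+10=19
R7=M[0]=2
R5=10+2=12
R2=0+4=4
R1=4-1=3
CMP R1, 0  (cmp 3,0)
JGT body: taken
R7=2+12=14
R7=M[4]=-7
R5=12+(-7)=5
R2=4+4=8
R1=3-1=2
CMP R1, 0  (cmp 2,0)
JGT body: taken
R7=(-7)+5=-2
R7=M[8]=5
R5=5+5=10
R2=8+4=12
R1=2-1=1
CMP R1, 0  (cmp 1,0)
JGT body: taken
R7=5+10=15
R7=M[12]=-8
R5=10+(-8)=2
R2=12+4=16
R1=1-1=0
CMP R1, 0  (cmp 0,0)
JGT body: not taken
STORE R5, [8] → M[8]=2
halt.
Total executed instructions: 34.

34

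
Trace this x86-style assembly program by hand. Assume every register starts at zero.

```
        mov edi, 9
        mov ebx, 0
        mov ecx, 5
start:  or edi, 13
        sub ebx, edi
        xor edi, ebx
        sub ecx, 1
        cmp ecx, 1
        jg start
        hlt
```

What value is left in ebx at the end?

edi=9
ebx=0
ecx=5
edi=9|13=13
ebx=0-13=-13
edi=13^(-13)=-2
ecx=5-1=4
cmp ecx, 1  (cmp 4,1)
jg start: taken
edi=(-2)|13=-1
ebx=(-13)-(-1)=-12
edi=(-1)^(-12)=11
ecx=4-1=3
cmp ecx, 1  (cmp 3,1)
jg start: taken
edi=11|13=15
ebx=(-12)-15=-27
edi=15^(-27)=-22
ecx=3-1=2
cmp ecx, 1  (cmp 2,1)
jg start: taken
edi=(-22)|13=-17
ebx=(-27)-(-17)=-10
edi=(-17)^(-10)=25
ecx=2-1=1
cmp ecx, 1  (cmp 1,1)
jg start: not taken
halt.

-10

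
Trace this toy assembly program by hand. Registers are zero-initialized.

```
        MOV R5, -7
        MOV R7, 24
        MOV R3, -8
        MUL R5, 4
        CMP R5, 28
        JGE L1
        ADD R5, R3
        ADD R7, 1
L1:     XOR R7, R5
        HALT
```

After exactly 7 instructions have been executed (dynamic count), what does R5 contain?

-36

after MOV R5, -7: R5=-7
after MOV R7, 24: R7=24
after MOV R3, -8: R3=-8
after MUL R5, 4: R5=(-7)*4=-28
CMP R5, 28  (cmp -28,28)
JGE L1: not taken
after ADD R5, R3: R5=(-28)+(-8)=-36
After step 7: R5 = -36.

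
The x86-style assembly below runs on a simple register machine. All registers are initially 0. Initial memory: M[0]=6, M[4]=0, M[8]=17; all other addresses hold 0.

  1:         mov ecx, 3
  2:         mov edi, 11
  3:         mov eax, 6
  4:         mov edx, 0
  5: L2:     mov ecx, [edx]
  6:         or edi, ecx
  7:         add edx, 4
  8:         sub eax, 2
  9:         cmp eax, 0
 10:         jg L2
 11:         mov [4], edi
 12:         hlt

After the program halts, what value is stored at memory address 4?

31

mov ecx, 3 → ecx=3
mov edi, 11 → edi=11
mov eax, 6 → eax=6
mov edx, 0 → edx=0
mov ecx, [edx] → ecx=M[0]=6
or edi, ecx → edi=11|6=15
add edx, 4 → edx=0+4=4
sub eax, 2 → eax=6-2=4
cmp eax, 0  (cmp 4,0)
jg L2: taken
mov ecx, [edx] → ecx=M[4]=0
or edi, ecx → edi=15|0=15
add edx, 4 → edx=4+4=8
sub eax, 2 → eax=4-2=2
cmp eax, 0  (cmp 2,0)
jg L2: taken
mov ecx, [edx] → ecx=M[8]=17
or edi, ecx → edi=15|17=31
add edx, 4 → edx=8+4=12
sub eax, 2 → eax=2-2=0
cmp eax, 0  (cmp 0,0)
jg L2: not taken
mov [4], edi → M[4]=31
halt.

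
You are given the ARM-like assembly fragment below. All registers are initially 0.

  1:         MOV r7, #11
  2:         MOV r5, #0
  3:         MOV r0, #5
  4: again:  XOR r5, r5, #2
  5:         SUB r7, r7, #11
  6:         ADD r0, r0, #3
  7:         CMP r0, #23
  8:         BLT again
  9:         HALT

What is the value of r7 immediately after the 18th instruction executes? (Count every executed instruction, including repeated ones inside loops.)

MOV r7, #11 → r7=11
MOV r5, #0 → r5=0
MOV r0, #5 → r0=5
XOR r5, r5, #2 → r5=0^2=2
SUB r7, r7, #11 → r7=11-11=0
ADD r0, r0, #3 → r0=5+3=8
CMP r0, #23  (cmp 8,23)
BLT again: taken
XOR r5, r5, #2 → r5=2^2=0
SUB r7, r7, #11 → r7=0-11=-11
ADD r0, r0, #3 → r0=8+3=11
CMP r0, #23  (cmp 11,23)
BLT again: taken
XOR r5, r5, #2 → r5=0^2=2
SUB r7, r7, #11 → r7=(-11)-11=-22
ADD r0, r0, #3 → r0=11+3=14
CMP r0, #23  (cmp 14,23)
BLT again: taken
After step 18: r7 = -22.

-22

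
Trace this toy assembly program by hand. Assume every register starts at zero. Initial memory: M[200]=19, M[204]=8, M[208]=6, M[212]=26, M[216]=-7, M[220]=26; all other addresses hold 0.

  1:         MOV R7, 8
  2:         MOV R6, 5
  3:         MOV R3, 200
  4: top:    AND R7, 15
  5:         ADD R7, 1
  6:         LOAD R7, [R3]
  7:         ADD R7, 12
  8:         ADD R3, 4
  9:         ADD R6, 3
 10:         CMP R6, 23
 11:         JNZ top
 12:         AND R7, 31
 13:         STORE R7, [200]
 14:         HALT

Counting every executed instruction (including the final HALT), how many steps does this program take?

54

MOV R7, 8 → R7=8
MOV R6, 5 → R6=5
MOV R3, 200 → R3=200
AND R7, 15 → R7=8&15=8
ADD R7, 1 → R7=8+1=9
LOAD R7, [R3] → R7=M[200]=19
ADD R7, 12 → R7=19+12=31
ADD R3, 4 → R3=200+4=204
ADD R6, 3 → R6=5+3=8
CMP R6, 23  (cmp 8,23)
JNZ top: taken
AND R7, 15 → R7=31&15=15
ADD R7, 1 → R7=15+1=16
LOAD R7, [R3] → R7=M[204]=8
ADD R7, 12 → R7=8+12=20
ADD R3, 4 → R3=204+4=208
ADD R6, 3 → R6=8+3=11
CMP R6, 23  (cmp 11,23)
JNZ top: taken
AND R7, 15 → R7=20&15=4
ADD R7, 1 → R7=4+1=5
LOAD R7, [R3] → R7=M[208]=6
ADD R7, 12 → R7=6+12=18
ADD R3, 4 → R3=208+4=212
ADD R6, 3 → R6=11+3=14
CMP R6, 23  (cmp 14,23)
JNZ top: taken
AND R7, 15 → R7=18&15=2
ADD R7, 1 → R7=2+1=3
LOAD R7, [R3] → R7=M[212]=26
ADD R7, 12 → R7=26+12=38
ADD R3, 4 → R3=212+4=216
ADD R6, 3 → R6=14+3=17
CMP R6, 23  (cmp 17,23)
JNZ top: taken
AND R7, 15 → R7=38&15=6
ADD R7, 1 → R7=6+1=7
LOAD R7, [R3] → R7=M[216]=-7
ADD R7, 12 → R7=(-7)+12=5
ADD R3, 4 → R3=216+4=220
ADD R6, 3 → R6=17+3=20
CMP R6, 23  (cmp 20,23)
JNZ top: taken
AND R7, 15 → R7=5&15=5
ADD R7, 1 → R7=5+1=6
LOAD R7, [R3] → R7=M[220]=26
ADD R7, 12 → R7=26+12=38
ADD R3, 4 → R3=220+4=224
ADD R6, 3 → R6=20+3=23
CMP R6, 23  (cmp 23,23)
JNZ top: not taken
AND R7, 31 → R7=38&31=6
STORE R7, [200] → M[200]=6
halt.
Total executed instructions: 54.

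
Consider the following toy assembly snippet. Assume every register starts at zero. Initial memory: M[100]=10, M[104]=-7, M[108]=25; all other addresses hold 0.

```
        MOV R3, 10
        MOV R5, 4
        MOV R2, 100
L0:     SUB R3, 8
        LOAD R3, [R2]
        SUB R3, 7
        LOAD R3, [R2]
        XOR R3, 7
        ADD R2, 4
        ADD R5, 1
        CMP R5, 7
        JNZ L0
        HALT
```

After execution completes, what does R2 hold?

after MOV R3, 10: R3=10
after MOV R5, 4: R5=4
after MOV R2, 100: R2=100
after SUB R3, 8: R3=10-8=2
after LOAD R3, [R2]: R3=M[100]=10
after SUB R3, 7: R3=10-7=3
after LOAD R3, [R2]: R3=M[100]=10
after XOR R3, 7: R3=10^7=13
after ADD R2, 4: R2=100+4=104
after ADD R5, 1: R5=4+1=5
CMP R5, 7  (cmp 5,7)
JNZ L0: taken
after SUB R3, 8: R3=13-8=5
after LOAD R3, [R2]: R3=M[104]=-7
after SUB R3, 7: R3=(-7)-7=-14
after LOAD R3, [R2]: R3=M[104]=-7
after XOR R3, 7: R3=(-7)^7=-2
after ADD R2, 4: R2=104+4=108
after ADD R5, 1: R5=5+1=6
CMP R5, 7  (cmp 6,7)
JNZ L0: taken
after SUB R3, 8: R3=(-2)-8=-10
after LOAD R3, [R2]: R3=M[108]=25
after SUB R3, 7: R3=25-7=18
after LOAD R3, [R2]: R3=M[108]=25
after XOR R3, 7: R3=25^7=30
after ADD R2, 4: R2=108+4=112
after ADD R5, 1: R5=6+1=7
CMP R5, 7  (cmp 7,7)
JNZ L0: not taken
halt.

112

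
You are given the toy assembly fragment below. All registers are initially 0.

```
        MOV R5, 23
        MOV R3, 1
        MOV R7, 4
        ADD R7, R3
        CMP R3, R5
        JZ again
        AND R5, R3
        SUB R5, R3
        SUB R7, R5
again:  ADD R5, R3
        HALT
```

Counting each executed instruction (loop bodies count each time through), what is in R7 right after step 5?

after MOV R5, 23: R5=23
after MOV R3, 1: R3=1
after MOV R7, 4: R7=4
after ADD R7, R3: R7=4+1=5
CMP R3, R5  (cmp 1,23)
After step 5: R7 = 5.

5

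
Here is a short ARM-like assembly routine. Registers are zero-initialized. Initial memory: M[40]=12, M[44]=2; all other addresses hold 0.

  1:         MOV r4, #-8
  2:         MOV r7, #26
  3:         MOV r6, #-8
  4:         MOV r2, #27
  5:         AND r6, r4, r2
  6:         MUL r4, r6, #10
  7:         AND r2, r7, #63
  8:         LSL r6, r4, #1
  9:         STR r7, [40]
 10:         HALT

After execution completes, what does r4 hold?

MOV r4, #-8 → r4=-8
MOV r7, #26 → r7=26
MOV r6, #-8 → r6=-8
MOV r2, #27 → r2=27
AND r6, r4, r2 → r6=(-8)&27=24
MUL r4, r6, #10 → r4=24*10=240
AND r2, r7, #63 → r2=26&63=26
LSL r6, r4, #1 → r6=240<<1=480
STR r7, [40] → M[40]=26
halt.

240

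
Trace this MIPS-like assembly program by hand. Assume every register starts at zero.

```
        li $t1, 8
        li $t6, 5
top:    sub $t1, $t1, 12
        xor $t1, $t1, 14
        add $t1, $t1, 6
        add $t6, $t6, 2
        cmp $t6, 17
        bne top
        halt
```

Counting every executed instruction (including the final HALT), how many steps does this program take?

after li $t1, 8: $t1=8
after li $t6, 5: $t6=5
after sub $t1, $t1, 12: $t1=8-12=-4
after xor $t1, $t1, 14: $t1=(-4)^14=-14
after add $t1, $t1, 6: $t1=(-14)+6=-8
after add $t6, $t6, 2: $t6=5+2=7
cmp $t6, 17  (cmp 7,17)
bne top: taken
after sub $t1, $t1, 12: $t1=(-8)-12=-20
after xor $t1, $t1, 14: $t1=(-20)^14=-30
after add $t1, $t1, 6: $t1=(-30)+6=-24
after add $t6, $t6, 2: $t6=7+2=9
cmp $t6, 17  (cmp 9,17)
bne top: taken
after sub $t1, $t1, 12: $t1=(-24)-12=-36
after xor $t1, $t1, 14: $t1=(-36)^14=-46
after add $t1, $t1, 6: $t1=(-46)+6=-40
after add $t6, $t6, 2: $t6=9+2=11
cmp $t6, 17  (cmp 11,17)
bne top: taken
after sub $t1, $t1, 12: $t1=(-40)-12=-52
after xor $t1, $t1, 14: $t1=(-52)^14=-62
after add $t1, $t1, 6: $t1=(-62)+6=-56
after add $t6, $t6, 2: $t6=11+2=13
cmp $t6, 17  (cmp 13,17)
bne top: taken
after sub $t1, $t1, 12: $t1=(-56)-12=-68
after xor $t1, $t1, 14: $t1=(-68)^14=-78
after add $t1, $t1, 6: $t1=(-78)+6=-72
after add $t6, $t6, 2: $t6=13+2=15
cmp $t6, 17  (cmp 15,17)
bne top: taken
after sub $t1, $t1, 12: $t1=(-72)-12=-84
after xor $t1, $t1, 14: $t1=(-84)^14=-94
after add $t1, $t1, 6: $t1=(-94)+6=-88
after add $t6, $t6, 2: $t6=15+2=17
cmp $t6, 17  (cmp 17,17)
bne top: not taken
halt.
Total executed instructions: 39.

39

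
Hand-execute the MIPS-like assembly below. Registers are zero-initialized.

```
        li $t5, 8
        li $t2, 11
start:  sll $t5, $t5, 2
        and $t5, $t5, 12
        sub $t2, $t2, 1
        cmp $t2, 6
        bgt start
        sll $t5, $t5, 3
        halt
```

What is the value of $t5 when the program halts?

0

$t5=8
$t2=11
$t5=8<<2=32
$t5=32&12=0
$t2=11-1=10
cmp $t2, 6  (cmp 10,6)
bgt start: taken
$t5=0<<2=0
$t5=0&12=0
$t2=10-1=9
cmp $t2, 6  (cmp 9,6)
bgt start: taken
$t5=0<<2=0
$t5=0&12=0
$t2=9-1=8
cmp $t2, 6  (cmp 8,6)
bgt start: taken
$t5=0<<2=0
$t5=0&12=0
$t2=8-1=7
cmp $t2, 6  (cmp 7,6)
bgt start: taken
$t5=0<<2=0
$t5=0&12=0
$t2=7-1=6
cmp $t2, 6  (cmp 6,6)
bgt start: not taken
$t5=0<<3=0
halt.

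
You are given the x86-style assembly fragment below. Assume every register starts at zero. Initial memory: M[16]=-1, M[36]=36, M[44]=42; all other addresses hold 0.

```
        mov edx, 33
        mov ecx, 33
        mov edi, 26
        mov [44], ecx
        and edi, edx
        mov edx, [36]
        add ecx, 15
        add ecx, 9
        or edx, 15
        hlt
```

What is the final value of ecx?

57

edx=33
ecx=33
edi=26
mov [44], ecx → M[44]=33
edi=26&33=0
edx=M[36]=36
ecx=33+15=48
ecx=48+9=57
edx=36|15=47
halt.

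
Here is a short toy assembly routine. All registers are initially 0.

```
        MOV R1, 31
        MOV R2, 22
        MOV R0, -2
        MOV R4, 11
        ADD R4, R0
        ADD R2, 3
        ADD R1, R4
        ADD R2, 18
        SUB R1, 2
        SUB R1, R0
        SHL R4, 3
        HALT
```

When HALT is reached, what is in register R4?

MOV R1, 31 → R1=31
MOV R2, 22 → R2=22
MOV R0, -2 → R0=-2
MOV R4, 11 → R4=11
ADD R4, R0 → R4=11+(-2)=9
ADD R2, 3 → R2=22+3=25
ADD R1, R4 → R1=31+9=40
ADD R2, 18 → R2=25+18=43
SUB R1, 2 → R1=40-2=38
SUB R1, R0 → R1=38-(-2)=40
SHL R4, 3 → R4=9<<3=72
halt.

72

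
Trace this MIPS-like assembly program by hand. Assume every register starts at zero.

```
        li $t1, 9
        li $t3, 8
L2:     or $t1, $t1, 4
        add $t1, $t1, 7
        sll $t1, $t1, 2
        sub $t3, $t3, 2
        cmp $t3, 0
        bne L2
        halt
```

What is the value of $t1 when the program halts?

5964

li $t1, 9 → $t1=9
li $t3, 8 → $t3=8
or $t1, $t1, 4 → $t1=9|4=13
add $t1, $t1, 7 → $t1=13+7=20
sll $t1, $t1, 2 → $t1=20<<2=80
sub $t3, $t3, 2 → $t3=8-2=6
cmp $t3, 0  (cmp 6,0)
bne L2: taken
or $t1, $t1, 4 → $t1=80|4=84
add $t1, $t1, 7 → $t1=84+7=91
sll $t1, $t1, 2 → $t1=91<<2=364
sub $t3, $t3, 2 → $t3=6-2=4
cmp $t3, 0  (cmp 4,0)
bne L2: taken
or $t1, $t1, 4 → $t1=364|4=364
add $t1, $t1, 7 → $t1=364+7=371
sll $t1, $t1, 2 → $t1=371<<2=1484
sub $t3, $t3, 2 → $t3=4-2=2
cmp $t3, 0  (cmp 2,0)
bne L2: taken
or $t1, $t1, 4 → $t1=1484|4=1484
add $t1, $t1, 7 → $t1=1484+7=1491
sll $t1, $t1, 2 → $t1=1491<<2=5964
sub $t3, $t3, 2 → $t3=2-2=0
cmp $t3, 0  (cmp 0,0)
bne L2: not taken
halt.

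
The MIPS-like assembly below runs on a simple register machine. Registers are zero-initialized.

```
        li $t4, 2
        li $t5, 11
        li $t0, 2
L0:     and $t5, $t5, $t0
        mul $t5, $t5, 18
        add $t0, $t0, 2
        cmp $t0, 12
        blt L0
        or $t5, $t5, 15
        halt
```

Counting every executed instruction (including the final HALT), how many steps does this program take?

$t4=2
$t5=11
$t0=2
$t5=11&2=2
$t5=2*18=36
$t0=2+2=4
cmp $t0, 12  (cmp 4,12)
blt L0: taken
$t5=36&4=4
$t5=4*18=72
$t0=4+2=6
cmp $t0, 12  (cmp 6,12)
blt L0: taken
$t5=72&6=0
$t5=0*18=0
$t0=6+2=8
cmp $t0, 12  (cmp 8,12)
blt L0: taken
$t5=0&8=0
$t5=0*18=0
$t0=8+2=10
cmp $t0, 12  (cmp 10,12)
blt L0: taken
$t5=0&10=0
$t5=0*18=0
$t0=10+2=12
cmp $t0, 12  (cmp 12,12)
blt L0: not taken
$t5=0|15=15
halt.
Total executed instructions: 30.

30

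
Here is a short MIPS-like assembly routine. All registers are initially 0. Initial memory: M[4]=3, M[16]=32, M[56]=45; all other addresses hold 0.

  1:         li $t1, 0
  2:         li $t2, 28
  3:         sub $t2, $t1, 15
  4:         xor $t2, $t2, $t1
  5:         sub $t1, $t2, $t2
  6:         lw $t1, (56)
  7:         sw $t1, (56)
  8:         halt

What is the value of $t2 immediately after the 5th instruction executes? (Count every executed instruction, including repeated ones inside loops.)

-15

li $t1, 0 → $t1=0
li $t2, 28 → $t2=28
sub $t2, $t1, 15 → $t2=0-15=-15
xor $t2, $t2, $t1 → $t2=(-15)^0=-15
sub $t1, $t2, $t2 → $t1=(-15)-(-15)=0
After step 5: $t2 = -15.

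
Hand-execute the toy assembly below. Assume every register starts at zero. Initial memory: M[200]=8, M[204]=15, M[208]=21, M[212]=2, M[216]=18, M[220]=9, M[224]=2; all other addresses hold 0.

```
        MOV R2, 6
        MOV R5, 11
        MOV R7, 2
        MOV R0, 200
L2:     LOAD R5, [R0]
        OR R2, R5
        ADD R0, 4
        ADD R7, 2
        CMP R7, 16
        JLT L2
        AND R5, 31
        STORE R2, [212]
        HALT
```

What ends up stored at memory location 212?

31

after MOV R2, 6: R2=6
after MOV R5, 11: R5=11
after MOV R7, 2: R7=2
after MOV R0, 200: R0=200
after LOAD R5, [R0]: R5=M[200]=8
after OR R2, R5: R2=6|8=14
after ADD R0, 4: R0=200+4=204
after ADD R7, 2: R7=2+2=4
CMP R7, 16  (cmp 4,16)
JLT L2: taken
after LOAD R5, [R0]: R5=M[204]=15
after OR R2, R5: R2=14|15=15
after ADD R0, 4: R0=204+4=208
after ADD R7, 2: R7=4+2=6
CMP R7, 16  (cmp 6,16)
JLT L2: taken
after LOAD R5, [R0]: R5=M[208]=21
after OR R2, R5: R2=15|21=31
after ADD R0, 4: R0=208+4=212
after ADD R7, 2: R7=6+2=8
CMP R7, 16  (cmp 8,16)
JLT L2: taken
after LOAD R5, [R0]: R5=M[212]=2
after OR R2, R5: R2=31|2=31
after ADD R0, 4: R0=212+4=216
after ADD R7, 2: R7=8+2=10
CMP R7, 16  (cmp 10,16)
JLT L2: taken
after LOAD R5, [R0]: R5=M[216]=18
after OR R2, R5: R2=31|18=31
after ADD R0, 4: R0=216+4=220
after ADD R7, 2: R7=10+2=12
CMP R7, 16  (cmp 12,16)
JLT L2: taken
after LOAD R5, [R0]: R5=M[220]=9
after OR R2, R5: R2=31|9=31
after ADD R0, 4: R0=220+4=224
after ADD R7, 2: R7=12+2=14
CMP R7, 16  (cmp 14,16)
JLT L2: taken
after LOAD R5, [R0]: R5=M[224]=2
after OR R2, R5: R2=31|2=31
after ADD R0, 4: R0=224+4=228
after ADD R7, 2: R7=14+2=16
CMP R7, 16  (cmp 16,16)
JLT L2: not taken
after AND R5, 31: R5=2&31=2
STORE R2, [212] → M[212]=31
halt.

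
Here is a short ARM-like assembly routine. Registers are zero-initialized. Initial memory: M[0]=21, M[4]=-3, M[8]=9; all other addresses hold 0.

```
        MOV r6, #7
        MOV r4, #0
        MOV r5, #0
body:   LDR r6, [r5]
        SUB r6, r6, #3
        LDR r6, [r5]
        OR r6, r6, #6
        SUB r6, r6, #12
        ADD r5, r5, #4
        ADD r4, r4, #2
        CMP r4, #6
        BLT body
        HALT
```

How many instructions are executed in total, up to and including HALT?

after MOV r6, #7: r6=7
after MOV r4, #0: r4=0
after MOV r5, #0: r5=0
after LDR r6, [r5]: r6=M[0]=21
after SUB r6, r6, #3: r6=21-3=18
after LDR r6, [r5]: r6=M[0]=21
after OR r6, r6, #6: r6=21|6=23
after SUB r6, r6, #12: r6=23-12=11
after ADD r5, r5, #4: r5=0+4=4
after ADD r4, r4, #2: r4=0+2=2
CMP r4, #6  (cmp 2,6)
BLT body: taken
after LDR r6, [r5]: r6=M[4]=-3
after SUB r6, r6, #3: r6=(-3)-3=-6
after LDR r6, [r5]: r6=M[4]=-3
after OR r6, r6, #6: r6=(-3)|6=-1
after SUB r6, r6, #12: r6=(-1)-12=-13
after ADD r5, r5, #4: r5=4+4=8
after ADD r4, r4, #2: r4=2+2=4
CMP r4, #6  (cmp 4,6)
BLT body: taken
after LDR r6, [r5]: r6=M[8]=9
after SUB r6, r6, #3: r6=9-3=6
after LDR r6, [r5]: r6=M[8]=9
after OR r6, r6, #6: r6=9|6=15
after SUB r6, r6, #12: r6=15-12=3
after ADD r5, r5, #4: r5=8+4=12
after ADD r4, r4, #2: r4=4+2=6
CMP r4, #6  (cmp 6,6)
BLT body: not taken
halt.
Total executed instructions: 31.

31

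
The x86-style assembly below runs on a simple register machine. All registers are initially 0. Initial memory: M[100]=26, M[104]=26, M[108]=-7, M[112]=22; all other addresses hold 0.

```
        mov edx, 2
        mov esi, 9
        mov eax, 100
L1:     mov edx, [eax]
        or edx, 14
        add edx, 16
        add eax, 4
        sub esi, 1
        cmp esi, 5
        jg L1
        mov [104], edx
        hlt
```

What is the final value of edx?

edx=2
esi=9
eax=100
edx=M[100]=26
edx=26|14=30
edx=30+16=46
eax=100+4=104
esi=9-1=8
cmp esi, 5  (cmp 8,5)
jg L1: taken
edx=M[104]=26
edx=26|14=30
edx=30+16=46
eax=104+4=108
esi=8-1=7
cmp esi, 5  (cmp 7,5)
jg L1: taken
edx=M[108]=-7
edx=(-7)|14=-1
edx=(-1)+16=15
eax=108+4=112
esi=7-1=6
cmp esi, 5  (cmp 6,5)
jg L1: taken
edx=M[112]=22
edx=22|14=30
edx=30+16=46
eax=112+4=116
esi=6-1=5
cmp esi, 5  (cmp 5,5)
jg L1: not taken
mov [104], edx → M[104]=46
halt.

46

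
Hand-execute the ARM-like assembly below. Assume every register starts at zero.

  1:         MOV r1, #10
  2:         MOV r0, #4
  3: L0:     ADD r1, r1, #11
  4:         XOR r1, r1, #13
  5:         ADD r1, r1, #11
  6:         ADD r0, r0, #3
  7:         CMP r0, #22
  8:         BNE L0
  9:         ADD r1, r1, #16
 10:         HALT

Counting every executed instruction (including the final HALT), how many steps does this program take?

after MOV r1, #10: r1=10
after MOV r0, #4: r0=4
after ADD r1, r1, #11: r1=10+11=21
after XOR r1, r1, #13: r1=21^13=24
after ADD r1, r1, #11: r1=24+11=35
after ADD r0, r0, #3: r0=4+3=7
CMP r0, #22  (cmp 7,22)
BNE L0: taken
after ADD r1, r1, #11: r1=35+11=46
after XOR r1, r1, #13: r1=46^13=35
after ADD r1, r1, #11: r1=35+11=46
after ADD r0, r0, #3: r0=7+3=10
CMP r0, #22  (cmp 10,22)
BNE L0: taken
after ADD r1, r1, #11: r1=46+11=57
after XOR r1, r1, #13: r1=57^13=52
after ADD r1, r1, #11: r1=52+11=63
after ADD r0, r0, #3: r0=10+3=13
CMP r0, #22  (cmp 13,22)
BNE L0: taken
after ADD r1, r1, #11: r1=63+11=74
after XOR r1, r1, #13: r1=74^13=71
after ADD r1, r1, #11: r1=71+11=82
after ADD r0, r0, #3: r0=13+3=16
CMP r0, #22  (cmp 16,22)
BNE L0: taken
after ADD r1, r1, #11: r1=82+11=93
after XOR r1, r1, #13: r1=93^13=80
after ADD r1, r1, #11: r1=80+11=91
after ADD r0, r0, #3: r0=16+3=19
CMP r0, #22  (cmp 19,22)
BNE L0: taken
after ADD r1, r1, #11: r1=91+11=102
after XOR r1, r1, #13: r1=102^13=107
after ADD r1, r1, #11: r1=107+11=118
after ADD r0, r0, #3: r0=19+3=22
CMP r0, #22  (cmp 22,22)
BNE L0: not taken
after ADD r1, r1, #16: r1=118+16=134
halt.
Total executed instructions: 40.

40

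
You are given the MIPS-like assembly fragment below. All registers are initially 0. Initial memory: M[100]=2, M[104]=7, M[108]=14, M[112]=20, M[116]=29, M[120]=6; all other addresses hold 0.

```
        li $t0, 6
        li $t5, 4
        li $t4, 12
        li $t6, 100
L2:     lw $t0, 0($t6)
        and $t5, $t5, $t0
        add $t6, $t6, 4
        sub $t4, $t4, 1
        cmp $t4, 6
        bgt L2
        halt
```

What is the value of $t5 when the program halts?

0

after li $t0, 6: $t0=6
after li $t5, 4: $t5=4
after li $t4, 12: $t4=12
after li $t6, 100: $t6=100
after lw $t0, 0($t6): $t0=M[100]=2
after and $t5, $t5, $t0: $t5=4&2=0
after add $t6, $t6, 4: $t6=100+4=104
after sub $t4, $t4, 1: $t4=12-1=11
cmp $t4, 6  (cmp 11,6)
bgt L2: taken
after lw $t0, 0($t6): $t0=M[104]=7
after and $t5, $t5, $t0: $t5=0&7=0
after add $t6, $t6, 4: $t6=104+4=108
after sub $t4, $t4, 1: $t4=11-1=10
cmp $t4, 6  (cmp 10,6)
bgt L2: taken
after lw $t0, 0($t6): $t0=M[108]=14
after and $t5, $t5, $t0: $t5=0&14=0
after add $t6, $t6, 4: $t6=108+4=112
after sub $t4, $t4, 1: $t4=10-1=9
cmp $t4, 6  (cmp 9,6)
bgt L2: taken
after lw $t0, 0($t6): $t0=M[112]=20
after and $t5, $t5, $t0: $t5=0&20=0
after add $t6, $t6, 4: $t6=112+4=116
after sub $t4, $t4, 1: $t4=9-1=8
cmp $t4, 6  (cmp 8,6)
bgt L2: taken
after lw $t0, 0($t6): $t0=M[116]=29
after and $t5, $t5, $t0: $t5=0&29=0
after add $t6, $t6, 4: $t6=116+4=120
after sub $t4, $t4, 1: $t4=8-1=7
cmp $t4, 6  (cmp 7,6)
bgt L2: taken
after lw $t0, 0($t6): $t0=M[120]=6
after and $t5, $t5, $t0: $t5=0&6=0
after add $t6, $t6, 4: $t6=120+4=124
after sub $t4, $t4, 1: $t4=7-1=6
cmp $t4, 6  (cmp 6,6)
bgt L2: not taken
halt.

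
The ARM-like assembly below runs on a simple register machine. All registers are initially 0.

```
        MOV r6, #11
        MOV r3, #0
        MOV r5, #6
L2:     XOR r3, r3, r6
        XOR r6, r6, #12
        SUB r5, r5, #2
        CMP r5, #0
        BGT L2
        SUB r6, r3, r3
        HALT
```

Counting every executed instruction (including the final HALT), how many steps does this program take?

MOV r6, #11 → r6=11
MOV r3, #0 → r3=0
MOV r5, #6 → r5=6
XOR r3, r3, r6 → r3=0^11=11
XOR r6, r6, #12 → r6=11^12=7
SUB r5, r5, #2 → r5=6-2=4
CMP r5, #0  (cmp 4,0)
BGT L2: taken
XOR r3, r3, r6 → r3=11^7=12
XOR r6, r6, #12 → r6=7^12=11
SUB r5, r5, #2 → r5=4-2=2
CMP r5, #0  (cmp 2,0)
BGT L2: taken
XOR r3, r3, r6 → r3=12^11=7
XOR r6, r6, #12 → r6=11^12=7
SUB r5, r5, #2 → r5=2-2=0
CMP r5, #0  (cmp 0,0)
BGT L2: not taken
SUB r6, r3, r3 → r6=7-7=0
halt.
Total executed instructions: 20.

20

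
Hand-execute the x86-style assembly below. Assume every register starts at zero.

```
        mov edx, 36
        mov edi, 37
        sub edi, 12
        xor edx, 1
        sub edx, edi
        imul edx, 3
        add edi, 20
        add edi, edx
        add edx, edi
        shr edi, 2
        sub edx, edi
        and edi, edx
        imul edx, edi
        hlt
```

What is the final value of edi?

0

after mov edx, 36: edx=36
after mov edi, 37: edi=37
after sub edi, 12: edi=37-12=25
after xor edx, 1: edx=36^1=37
after sub edx, edi: edx=37-25=12
after imul edx, 3: edx=12*3=36
after add edi, 20: edi=25+20=45
after add edi, edx: edi=45+36=81
after add edx, edi: edx=36+81=117
after shr edi, 2: edi=81>>2=20
after sub edx, edi: edx=117-20=97
after and edi, edx: edi=20&97=0
after imul edx, edi: edx=97*0=0
halt.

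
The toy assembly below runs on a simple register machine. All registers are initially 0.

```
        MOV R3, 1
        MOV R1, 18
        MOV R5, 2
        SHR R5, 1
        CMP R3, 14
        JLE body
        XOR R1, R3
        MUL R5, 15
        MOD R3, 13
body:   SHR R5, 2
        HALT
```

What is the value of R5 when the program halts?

MOV R3, 1 → R3=1
MOV R1, 18 → R1=18
MOV R5, 2 → R5=2
SHR R5, 1 → R5=2>>1=1
CMP R3, 14  (cmp 1,14)
JLE body: taken
SHR R5, 2 → R5=1>>2=0
halt.

0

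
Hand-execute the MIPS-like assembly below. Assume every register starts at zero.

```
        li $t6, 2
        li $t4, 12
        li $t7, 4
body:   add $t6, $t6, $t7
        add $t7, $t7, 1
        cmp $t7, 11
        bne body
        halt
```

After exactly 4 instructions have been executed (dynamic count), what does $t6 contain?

6

$t6=2
$t4=12
$t7=4
$t6=2+4=6
After step 4: $t6 = 6.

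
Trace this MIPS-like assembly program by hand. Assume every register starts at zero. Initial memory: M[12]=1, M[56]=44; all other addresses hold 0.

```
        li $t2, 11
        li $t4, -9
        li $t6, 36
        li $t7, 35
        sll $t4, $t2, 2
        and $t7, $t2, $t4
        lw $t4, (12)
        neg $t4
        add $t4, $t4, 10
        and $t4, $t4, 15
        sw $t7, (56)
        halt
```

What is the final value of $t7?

8

after li $t2, 11: $t2=11
after li $t4, -9: $t4=-9
after li $t6, 36: $t6=36
after li $t7, 35: $t7=35
after sll $t4, $t2, 2: $t4=11<<2=44
after and $t7, $t2, $t4: $t7=11&44=8
after lw $t4, (12): $t4=M[12]=1
after neg $t4: $t4=-(1)=-1
after add $t4, $t4, 10: $t4=(-1)+10=9
after and $t4, $t4, 15: $t4=9&15=9
sw $t7, (56) → M[56]=8
halt.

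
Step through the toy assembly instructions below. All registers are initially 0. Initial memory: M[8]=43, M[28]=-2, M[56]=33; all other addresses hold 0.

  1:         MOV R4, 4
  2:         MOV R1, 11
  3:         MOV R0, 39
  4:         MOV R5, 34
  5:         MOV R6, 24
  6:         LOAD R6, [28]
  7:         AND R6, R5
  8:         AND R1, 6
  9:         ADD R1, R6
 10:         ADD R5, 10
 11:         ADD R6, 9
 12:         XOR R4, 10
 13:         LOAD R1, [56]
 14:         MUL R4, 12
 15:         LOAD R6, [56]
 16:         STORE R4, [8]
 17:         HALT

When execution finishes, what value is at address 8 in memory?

168

after MOV R4, 4: R4=4
after MOV R1, 11: R1=11
after MOV R0, 39: R0=39
after MOV R5, 34: R5=34
after MOV R6, 24: R6=24
after LOAD R6, [28]: R6=M[28]=-2
after AND R6, R5: R6=(-2)&34=34
after AND R1, 6: R1=11&6=2
after ADD R1, R6: R1=2+34=36
after ADD R5, 10: R5=34+10=44
after ADD R6, 9: R6=34+9=43
after XOR R4, 10: R4=4^10=14
after LOAD R1, [56]: R1=M[56]=33
after MUL R4, 12: R4=14*12=168
after LOAD R6, [56]: R6=M[56]=33
STORE R4, [8] → M[8]=168
halt.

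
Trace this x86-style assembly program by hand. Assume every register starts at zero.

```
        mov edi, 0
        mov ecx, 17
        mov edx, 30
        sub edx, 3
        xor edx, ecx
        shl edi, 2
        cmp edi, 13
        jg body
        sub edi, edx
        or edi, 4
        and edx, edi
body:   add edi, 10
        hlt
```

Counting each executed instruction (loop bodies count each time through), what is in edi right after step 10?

edi=0
ecx=17
edx=30
edx=30-3=27
edx=27^17=10
edi=0<<2=0
cmp edi, 13  (cmp 0,13)
jg body: not taken
edi=0-10=-10
edi=(-10)|4=-10
After step 10: edi = -10.

-10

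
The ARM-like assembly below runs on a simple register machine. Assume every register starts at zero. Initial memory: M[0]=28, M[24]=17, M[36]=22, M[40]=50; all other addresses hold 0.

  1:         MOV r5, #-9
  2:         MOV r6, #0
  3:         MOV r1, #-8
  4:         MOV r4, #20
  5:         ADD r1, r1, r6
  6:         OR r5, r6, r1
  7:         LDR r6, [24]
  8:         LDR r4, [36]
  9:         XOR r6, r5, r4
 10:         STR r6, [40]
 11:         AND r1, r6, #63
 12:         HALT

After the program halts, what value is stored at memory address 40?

-18

after MOV r5, #-9: r5=-9
after MOV r6, #0: r6=0
after MOV r1, #-8: r1=-8
after MOV r4, #20: r4=20
after ADD r1, r1, r6: r1=(-8)+0=-8
after OR r5, r6, r1: r5=0|(-8)=-8
after LDR r6, [24]: r6=M[24]=17
after LDR r4, [36]: r4=M[36]=22
after XOR r6, r5, r4: r6=(-8)^22=-18
STR r6, [40] → M[40]=-18
after AND r1, r6, #63: r1=(-18)&63=46
halt.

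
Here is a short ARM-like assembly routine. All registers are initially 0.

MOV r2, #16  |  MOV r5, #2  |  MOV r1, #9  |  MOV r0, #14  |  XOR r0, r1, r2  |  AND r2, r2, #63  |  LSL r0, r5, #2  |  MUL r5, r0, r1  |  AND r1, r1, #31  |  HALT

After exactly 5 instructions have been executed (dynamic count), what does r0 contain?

25

after MOV r2, #16: r2=16
after MOV r5, #2: r5=2
after MOV r1, #9: r1=9
after MOV r0, #14: r0=14
after XOR r0, r1, r2: r0=9^16=25
After step 5: r0 = 25.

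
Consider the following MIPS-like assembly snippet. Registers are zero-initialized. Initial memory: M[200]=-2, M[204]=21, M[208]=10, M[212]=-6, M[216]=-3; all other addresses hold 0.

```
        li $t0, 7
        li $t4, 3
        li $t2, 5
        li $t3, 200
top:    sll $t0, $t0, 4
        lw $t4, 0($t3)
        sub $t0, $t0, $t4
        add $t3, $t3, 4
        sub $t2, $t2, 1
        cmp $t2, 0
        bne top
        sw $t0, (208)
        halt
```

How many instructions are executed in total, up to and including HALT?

41

$t0=7
$t4=3
$t2=5
$t3=200
$t0=7<<4=112
$t4=M[200]=-2
$t0=112-(-2)=114
$t3=200+4=204
$t2=5-1=4
cmp $t2, 0  (cmp 4,0)
bne top: taken
$t0=114<<4=1824
$t4=M[204]=21
$t0=1824-21=1803
$t3=204+4=208
$t2=4-1=3
cmp $t2, 0  (cmp 3,0)
bne top: taken
$t0=1803<<4=28848
$t4=M[208]=10
$t0=28848-10=28838
$t3=208+4=212
$t2=3-1=2
cmp $t2, 0  (cmp 2,0)
bne top: taken
$t0=28838<<4=461408
$t4=M[212]=-6
$t0=461408-(-6)=461414
$t3=212+4=216
$t2=2-1=1
cmp $t2, 0  (cmp 1,0)
bne top: taken
$t0=461414<<4=7382624
$t4=M[216]=-3
$t0=7382624-(-3)=7382627
$t3=216+4=220
$t2=1-1=0
cmp $t2, 0  (cmp 0,0)
bne top: not taken
sw $t0, (208) → M[208]=7382627
halt.
Total executed instructions: 41.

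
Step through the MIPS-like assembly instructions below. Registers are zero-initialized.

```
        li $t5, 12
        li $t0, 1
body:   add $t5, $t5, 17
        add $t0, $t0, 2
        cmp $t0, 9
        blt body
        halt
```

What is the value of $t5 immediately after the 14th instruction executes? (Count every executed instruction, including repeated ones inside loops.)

$t5=12
$t0=1
$t5=12+17=29
$t0=1+2=3
cmp $t0, 9  (cmp 3,9)
blt body: taken
$t5=29+17=46
$t0=3+2=5
cmp $t0, 9  (cmp 5,9)
blt body: taken
$t5=46+17=63
$t0=5+2=7
cmp $t0, 9  (cmp 7,9)
blt body: taken
After step 14: $t5 = 63.

63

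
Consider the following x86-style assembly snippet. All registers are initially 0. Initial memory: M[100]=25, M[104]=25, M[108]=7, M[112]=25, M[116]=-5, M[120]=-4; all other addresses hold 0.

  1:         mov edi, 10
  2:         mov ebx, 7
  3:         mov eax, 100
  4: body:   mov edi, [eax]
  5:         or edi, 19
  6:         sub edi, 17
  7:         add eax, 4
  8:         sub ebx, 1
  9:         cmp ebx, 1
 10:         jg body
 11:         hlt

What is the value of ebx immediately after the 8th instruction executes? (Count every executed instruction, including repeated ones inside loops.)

mov edi, 10 → edi=10
mov ebx, 7 → ebx=7
mov eax, 100 → eax=100
mov edi, [eax] → edi=M[100]=25
or edi, 19 → edi=25|19=27
sub edi, 17 → edi=27-17=10
add eax, 4 → eax=100+4=104
sub ebx, 1 → ebx=7-1=6
After step 8: ebx = 6.

6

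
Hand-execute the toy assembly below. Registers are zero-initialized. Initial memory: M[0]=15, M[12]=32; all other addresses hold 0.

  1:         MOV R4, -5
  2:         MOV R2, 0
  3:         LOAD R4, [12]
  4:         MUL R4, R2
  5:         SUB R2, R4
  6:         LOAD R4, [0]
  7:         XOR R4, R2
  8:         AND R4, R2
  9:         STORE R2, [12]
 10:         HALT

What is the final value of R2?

R4=-5
R2=0
R4=M[12]=32
R4=32*0=0
R2=0-0=0
R4=M[0]=15
R4=15^0=15
R4=15&0=0
STORE R2, [12] → M[12]=0
halt.

0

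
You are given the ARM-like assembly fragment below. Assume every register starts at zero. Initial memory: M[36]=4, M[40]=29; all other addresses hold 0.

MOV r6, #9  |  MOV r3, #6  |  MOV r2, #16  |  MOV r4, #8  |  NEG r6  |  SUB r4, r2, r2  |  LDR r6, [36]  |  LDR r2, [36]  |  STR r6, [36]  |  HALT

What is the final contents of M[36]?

r6=9
r3=6
r2=16
r4=8
r6=-(9)=-9
r4=16-16=0
r6=M[36]=4
r2=M[36]=4
STR r6, [36] → M[36]=4
halt.

4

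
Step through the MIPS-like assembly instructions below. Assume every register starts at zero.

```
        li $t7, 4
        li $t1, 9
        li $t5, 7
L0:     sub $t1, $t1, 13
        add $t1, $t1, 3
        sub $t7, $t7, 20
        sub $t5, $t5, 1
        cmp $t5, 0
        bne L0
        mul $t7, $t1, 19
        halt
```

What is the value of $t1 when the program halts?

-61

$t7=4
$t1=9
$t5=7
$t1=9-13=-4
$t1=(-4)+3=-1
$t7=4-20=-16
$t5=7-1=6
cmp $t5, 0  (cmp 6,0)
bne L0: taken
$t1=(-1)-13=-14
$t1=(-14)+3=-11
$t7=(-16)-20=-36
$t5=6-1=5
cmp $t5, 0  (cmp 5,0)
bne L0: taken
$t1=(-11)-13=-24
$t1=(-24)+3=-21
$t7=(-36)-20=-56
$t5=5-1=4
cmp $t5, 0  (cmp 4,0)
bne L0: taken
$t1=(-21)-13=-34
$t1=(-34)+3=-31
$t7=(-56)-20=-76
$t5=4-1=3
cmp $t5, 0  (cmp 3,0)
bne L0: taken
$t1=(-31)-13=-44
$t1=(-44)+3=-41
$t7=(-76)-20=-96
$t5=3-1=2
cmp $t5, 0  (cmp 2,0)
bne L0: taken
$t1=(-41)-13=-54
$t1=(-54)+3=-51
$t7=(-96)-20=-116
$t5=2-1=1
cmp $t5, 0  (cmp 1,0)
bne L0: taken
$t1=(-51)-13=-64
$t1=(-64)+3=-61
$t7=(-116)-20=-136
$t5=1-1=0
cmp $t5, 0  (cmp 0,0)
bne L0: not taken
$t7=(-61)*19=-1159
halt.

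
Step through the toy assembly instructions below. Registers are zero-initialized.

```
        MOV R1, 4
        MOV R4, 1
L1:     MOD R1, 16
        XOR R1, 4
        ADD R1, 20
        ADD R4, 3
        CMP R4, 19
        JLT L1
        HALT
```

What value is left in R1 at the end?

after MOV R1, 4: R1=4
after MOV R4, 1: R4=1
after MOD R1, 16: R1=4%16=4
after XOR R1, 4: R1=4^4=0
after ADD R1, 20: R1=0+20=20
after ADD R4, 3: R4=1+3=4
CMP R4, 19  (cmp 4,19)
JLT L1: taken
after MOD R1, 16: R1=20%16=4
after XOR R1, 4: R1=4^4=0
after ADD R1, 20: R1=0+20=20
after ADD R4, 3: R4=4+3=7
CMP R4, 19  (cmp 7,19)
JLT L1: taken
after MOD R1, 16: R1=20%16=4
after XOR R1, 4: R1=4^4=0
after ADD R1, 20: R1=0+20=20
after ADD R4, 3: R4=7+3=10
CMP R4, 19  (cmp 10,19)
JLT L1: taken
after MOD R1, 16: R1=20%16=4
after XOR R1, 4: R1=4^4=0
after ADD R1, 20: R1=0+20=20
after ADD R4, 3: R4=10+3=13
CMP R4, 19  (cmp 13,19)
JLT L1: taken
after MOD R1, 16: R1=20%16=4
after XOR R1, 4: R1=4^4=0
after ADD R1, 20: R1=0+20=20
after ADD R4, 3: R4=13+3=16
CMP R4, 19  (cmp 16,19)
JLT L1: taken
after MOD R1, 16: R1=20%16=4
after XOR R1, 4: R1=4^4=0
after ADD R1, 20: R1=0+20=20
after ADD R4, 3: R4=16+3=19
CMP R4, 19  (cmp 19,19)
JLT L1: not taken
halt.

20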